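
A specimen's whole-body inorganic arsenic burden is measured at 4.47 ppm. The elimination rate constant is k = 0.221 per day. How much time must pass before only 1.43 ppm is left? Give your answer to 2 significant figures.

5.2 days

t½ = ln 2 / k = 0.69315 / 0.221 ≈ 3.1364 days.
Fraction remaining = 1.43/4.47 ≈ 0.31991.
n = log₂(4.47/1.43) = ln(3.1259)/ln 2 ≈ 1.6443 half-lives.
t = n × t½ = 1.6443 × 3.1364 ≈ 5.1571 days.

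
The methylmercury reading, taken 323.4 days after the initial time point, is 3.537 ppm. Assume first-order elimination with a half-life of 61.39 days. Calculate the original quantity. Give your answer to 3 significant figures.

Number of half-lives elapsed: n = 323.4/61.39 ≈ 5.268.
A₀ = A × 2^n = 3.537 × 2^5.268 = 3.537 × 38.531 ≈ 136.29 ppm.

136 ppm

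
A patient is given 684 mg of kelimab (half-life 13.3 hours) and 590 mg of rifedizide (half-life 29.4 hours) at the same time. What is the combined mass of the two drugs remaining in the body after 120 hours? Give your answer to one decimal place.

36.2 mg

kelimab: 684 × (1/2)^(120/13.3) = 684 × (1/2)^9.0226 ≈ 1.3152 mg.
rifedizide: 590 × (1/2)^(120/29.4) = 590 × (1/2)^4.0816 ≈ 34.846 mg.
Total = 1.3152 + 34.846 ≈ 36.162 mg.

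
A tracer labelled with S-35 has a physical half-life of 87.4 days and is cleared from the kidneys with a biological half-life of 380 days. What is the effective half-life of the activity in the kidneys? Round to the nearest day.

71 days

1/t_eff = 1/t_phys + 1/t_biol = 1/87.4 + 1/380 = 0.014073 per day.
t_eff = 87.4 × 380 / (87.4 + 380) ≈ 71.057 days.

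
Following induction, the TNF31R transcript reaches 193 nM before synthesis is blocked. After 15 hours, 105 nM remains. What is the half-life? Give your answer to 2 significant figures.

A/A₀ = 105/193 ≈ 0.54404.
n = log₂(1.8381) ≈ 0.87821 half-lives elapsed in 15 hours.
t½ = 15/0.87821 ≈ 17.08 hours.

17 hours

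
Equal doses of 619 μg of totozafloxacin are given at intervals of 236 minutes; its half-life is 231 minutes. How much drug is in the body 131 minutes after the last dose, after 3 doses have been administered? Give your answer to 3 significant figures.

725 μg

The 3 doses were given 603, 367, 131 minutes ago.
Total = 619·(1/2)^(603/231) + 619·(1/2)^(367/231) + 619·(1/2)^(131/231)
      = 101.36 + 205.79 + 417.81 ≈ 724.97 μg.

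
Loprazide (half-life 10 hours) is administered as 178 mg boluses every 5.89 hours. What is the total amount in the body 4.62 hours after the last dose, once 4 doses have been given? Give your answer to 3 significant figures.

310 mg

The 4 doses were given 22.29, 16.4, 10.51, 4.62 hours ago.
Total = 178·(1/2)^(22.29/10) + 178·(1/2)^(16.4/10) + 178·(1/2)^(10.51/10) + 178·(1/2)^(4.62/10)
      = 37.969 + 57.112 + 85.909 + 129.22 ≈ 310.21 mg.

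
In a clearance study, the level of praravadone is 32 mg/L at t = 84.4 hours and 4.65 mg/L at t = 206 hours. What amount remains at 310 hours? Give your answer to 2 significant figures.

0.89 mg/L

Over Δt = 206 − 84.4 = 121.6 hours, the level fell by a factor of 32/4.65 ≈ 6.8817.
n = log₂(6.8817) ≈ 2.7828 half-lives, so t½ = 121.6/2.7828 ≈ 43.697 hours.
From t = 206 to t = 310: 4.65 × (1/2)^((310−206)/43.697) ≈ 0.89331 mg/L.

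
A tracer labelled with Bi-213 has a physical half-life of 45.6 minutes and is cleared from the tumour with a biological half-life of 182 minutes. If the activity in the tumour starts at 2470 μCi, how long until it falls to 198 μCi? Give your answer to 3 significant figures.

133 minutes

1/t_eff = 1/t_phys + 1/t_biol = 1/45.6 + 1/182 = 0.027424 per minute.
t_eff = 45.6 × 182 / (45.6 + 182) ≈ 36.464 minutes.
n = log₂(2470/198) ≈ 3.6409; t = 3.6409 × 36.464 ≈ 132.76 minutes.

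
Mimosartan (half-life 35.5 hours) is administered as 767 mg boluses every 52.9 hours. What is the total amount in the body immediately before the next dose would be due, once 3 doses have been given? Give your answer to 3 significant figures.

405 mg

The 3 doses were given 158.7, 105.8, 52.9 hours ago.
Total = 767·(1/2)^(158.7/35.5) + 767·(1/2)^(105.8/35.5) + 767·(1/2)^(52.9/35.5)
      = 34.599 + 97.194 + 273.03 ≈ 404.83 mg.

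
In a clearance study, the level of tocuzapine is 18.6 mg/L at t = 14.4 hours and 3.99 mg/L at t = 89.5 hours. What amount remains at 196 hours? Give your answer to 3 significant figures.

Over Δt = 89.5 − 14.4 = 75.1 hours, the level fell by a factor of 18.6/3.99 ≈ 4.6617.
n = log₂(4.6617) ≈ 2.2208 half-lives, so t½ = 75.1/2.2208 ≈ 33.816 hours.
From t = 89.5 to t = 196: 3.99 × (1/2)^((196−89.5)/33.816) ≈ 0.44969 mg/L.

0.450 mg/L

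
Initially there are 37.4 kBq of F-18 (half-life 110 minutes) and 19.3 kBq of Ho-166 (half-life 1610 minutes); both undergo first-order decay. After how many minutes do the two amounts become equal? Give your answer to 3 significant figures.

Set 37.4·(1/2)^(t/110) = 19.3·(1/2)^(t/1610).
Taking log₂: log₂(37.4/19.3) = t·(1/110 − 1/1610).
log₂(1.9378) = 0.95444; 1/110 − 1/1610 = 0.0084698.
t = 0.95444 / 0.0084698 ≈ 112.69 minutes.

113 minutes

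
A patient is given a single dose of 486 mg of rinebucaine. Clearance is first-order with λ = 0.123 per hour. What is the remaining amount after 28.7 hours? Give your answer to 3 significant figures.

t½ = ln 2 / λ = 0.69315 / 0.123 ≈ 5.6353 hours.
Number of half-lives: n = 28.7/5.6353 ≈ 5.0929.
Remaining = 486 × (1/2)^5.0929 = 486 × 0.029302 ≈ 14.241 mg.

14.2 mg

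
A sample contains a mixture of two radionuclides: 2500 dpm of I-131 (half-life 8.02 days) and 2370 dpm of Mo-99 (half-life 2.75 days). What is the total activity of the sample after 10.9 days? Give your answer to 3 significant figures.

1130 dpm

I-131: 2500 × (1/2)^(10.9/8.02) = 2500 × (1/2)^1.3591 ≈ 974.56 dpm.
Mo-99: 2370 × (1/2)^(10.9/2.75) = 2370 × (1/2)^3.9636 ≈ 151.91 dpm.
Total = 974.56 + 151.91 ≈ 1126.5 dpm.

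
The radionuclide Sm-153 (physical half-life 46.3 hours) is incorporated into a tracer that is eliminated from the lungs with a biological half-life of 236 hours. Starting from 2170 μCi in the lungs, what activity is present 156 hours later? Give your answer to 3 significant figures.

133 μCi

1/t_eff = 1/t_phys + 1/t_biol = 1/46.3 + 1/236 = 0.025836 per hour.
t_eff = 46.3 × 236 / (46.3 + 236) ≈ 38.706 hours.
Remaining = 2170 × (1/2)^(156/38.706) = 2170 × (1/2)^4.0303 ≈ 132.8 μCi.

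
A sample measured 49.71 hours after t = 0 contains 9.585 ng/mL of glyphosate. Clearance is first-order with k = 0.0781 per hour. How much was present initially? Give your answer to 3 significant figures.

465 ng/mL

t½ = ln 2 / k = 0.69315 / 0.0781 ≈ 8.8751 hours.
Number of half-lives elapsed: n = 49.71/8.8751 ≈ 5.601.
A₀ = A × 2^n = 9.585 × 2^5.601 = 9.585 × 48.538 ≈ 465.24 ng/mL.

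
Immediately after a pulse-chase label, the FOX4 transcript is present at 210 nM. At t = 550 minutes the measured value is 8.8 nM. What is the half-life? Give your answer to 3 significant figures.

120 minutes

A/A₀ = 8.8/210 ≈ 0.041905.
n = log₂(23.864) ≈ 4.5767 half-lives elapsed in 550 minutes.
t½ = 550/4.5767 ≈ 120.17 minutes.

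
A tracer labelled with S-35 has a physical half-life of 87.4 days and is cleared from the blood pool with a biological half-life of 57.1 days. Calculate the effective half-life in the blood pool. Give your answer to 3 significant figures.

1/t_eff = 1/t_phys + 1/t_biol = 1/87.4 + 1/57.1 = 0.028955 per day.
t_eff = 87.4 × 57.1 / (87.4 + 57.1) ≈ 34.537 days.

34.5 days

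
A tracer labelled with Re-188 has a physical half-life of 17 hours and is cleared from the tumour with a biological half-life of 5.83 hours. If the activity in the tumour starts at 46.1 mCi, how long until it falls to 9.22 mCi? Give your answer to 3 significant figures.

10.1 hours

1/t_eff = 1/t_phys + 1/t_biol = 1/17 + 1/5.83 = 0.23035 per hour.
t_eff = 17 × 5.83 / (17 + 5.83) ≈ 4.3412 hours.
n = log₂(46.1/9.22) ≈ 2.3219; t = 2.3219 × 4.3412 ≈ 10.08 hours.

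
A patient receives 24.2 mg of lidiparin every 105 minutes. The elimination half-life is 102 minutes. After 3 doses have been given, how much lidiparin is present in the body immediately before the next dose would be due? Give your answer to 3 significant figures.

The 3 doses were given 315, 210, 105 minutes ago.
Total = 24.2·(1/2)^(315/102) + 24.2·(1/2)^(210/102) + 24.2·(1/2)^(105/102)
      = 2.8455 + 5.8083 + 11.856 ≈ 20.51 mg.

20.5 mg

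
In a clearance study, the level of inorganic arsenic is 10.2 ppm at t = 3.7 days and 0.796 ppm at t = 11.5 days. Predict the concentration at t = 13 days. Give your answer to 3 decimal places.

0.487 ppm

Over Δt = 11.5 − 3.7 = 7.8 days, the level fell by a factor of 10.2/0.796 ≈ 12.814.
n = log₂(12.814) ≈ 3.6797 half-lives, so t½ = 7.8/3.6797 ≈ 2.1198 days.
From t = 11.5 to t = 13: 0.796 × (1/2)^((13−11.5)/2.1198) ≈ 0.48741 ppm.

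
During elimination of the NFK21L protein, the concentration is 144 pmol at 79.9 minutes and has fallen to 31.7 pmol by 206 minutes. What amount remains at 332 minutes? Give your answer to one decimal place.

Over Δt = 206 − 79.9 = 126.1 minutes, the level fell by a factor of 144/31.7 ≈ 4.5426.
n = log₂(4.5426) ≈ 2.1835 half-lives, so t½ = 126.1/2.1835 ≈ 57.751 minutes.
From t = 206 to t = 332: 31.7 × (1/2)^((332−206)/57.751) ≈ 6.9868 pmol.

7.0 pmol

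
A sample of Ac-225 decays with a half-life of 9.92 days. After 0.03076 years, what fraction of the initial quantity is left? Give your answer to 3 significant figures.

0.456

0.03076 years = 11.2274 days.
n = 11.2274/9.92 ≈ 1.1318 half-lives.
Fraction remaining = (1/2)^1.1318 ≈ 0.45635.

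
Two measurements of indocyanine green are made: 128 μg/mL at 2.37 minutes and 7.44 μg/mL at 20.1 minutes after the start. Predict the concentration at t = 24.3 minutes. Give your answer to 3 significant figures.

3.79 μg/mL

Over Δt = 20.1 − 2.37 = 17.73 minutes, the level fell by a factor of 128/7.44 ≈ 17.204.
n = log₂(17.204) ≈ 4.1047 half-lives, so t½ = 17.73/4.1047 ≈ 4.3194 minutes.
From t = 20.1 to t = 24.3: 7.44 × (1/2)^((24.3−20.1)/4.3194) ≈ 3.792 μg/mL.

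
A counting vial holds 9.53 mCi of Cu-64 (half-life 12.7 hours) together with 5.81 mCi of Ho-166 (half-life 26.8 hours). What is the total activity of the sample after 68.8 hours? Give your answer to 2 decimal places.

Cu-64: 9.53 × (1/2)^(68.8/12.7) = 9.53 × (1/2)^5.4173 ≈ 0.22301 mCi.
Ho-166: 5.81 × (1/2)^(68.8/26.8) = 5.81 × (1/2)^2.5672 ≈ 0.98035 mCi.
Total = 0.22301 + 0.98035 ≈ 1.2034 mCi.

1.20 mCi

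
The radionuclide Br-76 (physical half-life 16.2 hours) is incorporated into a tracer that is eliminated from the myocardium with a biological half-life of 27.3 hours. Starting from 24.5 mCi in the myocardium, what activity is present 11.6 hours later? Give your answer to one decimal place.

11.1 mCi

1/t_eff = 1/t_phys + 1/t_biol = 1/16.2 + 1/27.3 = 0.098358 per hour.
t_eff = 16.2 × 27.3 / (16.2 + 27.3) ≈ 10.167 hours.
Remaining = 24.5 × (1/2)^(11.6/10.167) = 24.5 × (1/2)^1.141 ≈ 11.11 mCi.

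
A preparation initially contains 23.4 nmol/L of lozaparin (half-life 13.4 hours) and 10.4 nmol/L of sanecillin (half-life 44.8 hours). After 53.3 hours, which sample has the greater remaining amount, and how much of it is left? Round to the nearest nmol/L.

sanecillin, 5 nmol/L

lozaparin: 23.4 × (1/2)^3.9776 ≈ 1.4854 nmol/L.
sanecillin: 10.4 × (1/2)^1.1897 ≈ 4.5592 nmol/L.
Sanecillin has more remaining, at ≈ 4.5592 nmol/L.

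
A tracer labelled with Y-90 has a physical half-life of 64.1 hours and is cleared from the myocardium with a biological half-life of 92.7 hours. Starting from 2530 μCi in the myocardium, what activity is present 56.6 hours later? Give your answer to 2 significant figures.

900 μCi

1/t_eff = 1/t_phys + 1/t_biol = 1/64.1 + 1/92.7 = 0.026388 per hour.
t_eff = 64.1 × 92.7 / (64.1 + 92.7) ≈ 37.896 hours.
Remaining = 2530 × (1/2)^(56.6/37.896) = 2530 × (1/2)^1.4936 ≈ 898.49 μCi.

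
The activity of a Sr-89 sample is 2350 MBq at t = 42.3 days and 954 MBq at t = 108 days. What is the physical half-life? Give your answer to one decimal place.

50.5 days

Over Δt = 108 − 42.3 = 65.7 days, the level fell by a factor of 2350/954 ≈ 2.4633.
n = log₂(2.4633) ≈ 1.3006 half-lives, so t½ = 65.7/1.3006 ≈ 50.515 days.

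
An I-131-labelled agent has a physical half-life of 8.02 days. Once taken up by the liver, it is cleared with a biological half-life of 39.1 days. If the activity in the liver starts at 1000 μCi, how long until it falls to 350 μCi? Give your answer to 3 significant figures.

1/t_eff = 1/t_phys + 1/t_biol = 1/8.02 + 1/39.1 = 0.15026 per day.
t_eff = 8.02 × 39.1 / (8.02 + 39.1) ≈ 6.655 days.
n = log₂(1000/350) ≈ 1.5146; t = 1.5146 × 6.655 ≈ 10.079 days.

10.1 days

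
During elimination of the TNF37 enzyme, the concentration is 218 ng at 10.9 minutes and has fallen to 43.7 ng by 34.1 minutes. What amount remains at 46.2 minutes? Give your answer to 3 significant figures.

18.9 ng

Over Δt = 34.1 − 10.9 = 23.2 minutes, the level fell by a factor of 218/43.7 ≈ 4.9886.
n = log₂(4.9886) ≈ 2.3186 half-lives, so t½ = 23.2/2.3186 ≈ 10.006 minutes.
From t = 34.1 to t = 46.2: 43.7 × (1/2)^((46.2−34.1)/10.006) ≈ 18.9 ng.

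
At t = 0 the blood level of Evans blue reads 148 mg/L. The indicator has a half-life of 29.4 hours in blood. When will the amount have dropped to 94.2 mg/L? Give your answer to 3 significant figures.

Fraction remaining = 94.2/148 ≈ 0.63649.
n = log₂(148/94.2) = ln(1.5711)/ln 2 ≈ 0.6518 half-lives.
t = n × t½ = 0.6518 × 29.4 ≈ 19.163 hours.

19.2 hours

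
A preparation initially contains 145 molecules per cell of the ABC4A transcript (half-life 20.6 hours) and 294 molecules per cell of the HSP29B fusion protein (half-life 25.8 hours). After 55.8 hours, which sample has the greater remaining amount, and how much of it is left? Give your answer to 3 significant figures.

HSP29B fusion protein, 65.7 molecules per cell

ABC4A transcript: 145 × (1/2)^2.7087 ≈ 22.18 molecules per cell.
HSP29B fusion protein: 294 × (1/2)^2.1628 ≈ 65.657 molecules per cell.
HSP29B fusion protein has more remaining, at ≈ 65.657 molecules per cell.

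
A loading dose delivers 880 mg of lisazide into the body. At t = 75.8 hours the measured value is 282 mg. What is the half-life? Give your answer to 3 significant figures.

A/A₀ = 282/880 ≈ 0.32045.
n = log₂(3.1206) ≈ 1.6418 half-lives elapsed in 75.8 hours.
t½ = 75.8/1.6418 ≈ 46.169 hours.

46.2 hours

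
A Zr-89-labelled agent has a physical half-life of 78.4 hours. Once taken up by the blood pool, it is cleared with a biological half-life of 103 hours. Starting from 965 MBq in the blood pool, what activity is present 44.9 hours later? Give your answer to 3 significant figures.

480 MBq

1/t_eff = 1/t_phys + 1/t_biol = 1/78.4 + 1/103 = 0.022464 per hour.
t_eff = 78.4 × 103 / (78.4 + 103) ≈ 44.516 hours.
Remaining = 965 × (1/2)^(44.9/44.516) = 965 × (1/2)^1.0086 ≈ 479.62 MBq.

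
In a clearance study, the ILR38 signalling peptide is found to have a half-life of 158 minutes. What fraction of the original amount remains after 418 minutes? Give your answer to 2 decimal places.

n = 418/158 ≈ 2.6456 half-lives.
Fraction remaining = (1/2)^2.6456 ≈ 0.15981.

0.16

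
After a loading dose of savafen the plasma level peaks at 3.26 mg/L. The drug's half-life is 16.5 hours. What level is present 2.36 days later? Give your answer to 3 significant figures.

Convert the elapsed time: 2.36 days = 56.64 hours.
Number of half-lives: n = 56.64/16.5 ≈ 3.4327.
Remaining = 3.26 × (1/2)^3.4327 = 3.26 × 0.092607 ≈ 0.3019 mg/L.

0.302 mg/L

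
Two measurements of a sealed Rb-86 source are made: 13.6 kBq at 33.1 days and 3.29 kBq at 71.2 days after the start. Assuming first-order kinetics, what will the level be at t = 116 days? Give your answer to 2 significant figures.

0.62 kBq

Over Δt = 71.2 − 33.1 = 38.1 days, the level fell by a factor of 13.6/3.29 ≈ 4.1337.
n = log₂(4.1337) ≈ 2.0474 half-lives, so t½ = 38.1/2.0474 ≈ 18.609 days.
From t = 71.2 to t = 116: 3.29 × (1/2)^((116−71.2)/18.609) ≈ 0.62011 kBq.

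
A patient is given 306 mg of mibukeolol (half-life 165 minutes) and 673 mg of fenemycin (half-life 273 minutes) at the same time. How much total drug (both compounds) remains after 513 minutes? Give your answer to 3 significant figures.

218 mg

mibukeolol: 306 × (1/2)^(513/165) = 306 × (1/2)^3.1091 ≈ 35.464 mg.
fenemycin: 673 × (1/2)^(513/273) = 673 × (1/2)^1.8791 ≈ 182.95 mg.
Total = 35.464 + 182.95 ≈ 218.42 mg.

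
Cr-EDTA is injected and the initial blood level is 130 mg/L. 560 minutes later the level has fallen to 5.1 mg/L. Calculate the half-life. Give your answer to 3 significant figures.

A/A₀ = 5.1/130 ≈ 0.039231.
n = log₂(25.49) ≈ 4.6719 half-lives elapsed in 560 minutes.
t½ = 560/4.6719 ≈ 119.87 minutes.

120 minutes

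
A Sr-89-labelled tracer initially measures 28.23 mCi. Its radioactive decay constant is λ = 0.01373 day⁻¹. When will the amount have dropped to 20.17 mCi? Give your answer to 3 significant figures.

24.5 days

t½ = ln 2 / λ = 0.69315 / 0.01373 ≈ 50.484 days.
Fraction remaining = 20.17/28.23 ≈ 0.71449.
n = log₂(28.23/20.17) = ln(1.3996)/ln 2 ≈ 0.48502 half-lives.
t = n × t½ = 0.48502 × 50.484 ≈ 24.486 days.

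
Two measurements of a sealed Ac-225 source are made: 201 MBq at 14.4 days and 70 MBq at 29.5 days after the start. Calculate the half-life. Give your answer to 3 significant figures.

Over Δt = 29.5 − 14.4 = 15.1 days, the level fell by a factor of 201/70 ≈ 2.8714.
n = log₂(2.8714) ≈ 1.5218 half-lives, so t½ = 15.1/1.5218 ≈ 9.9227 days.

9.92 days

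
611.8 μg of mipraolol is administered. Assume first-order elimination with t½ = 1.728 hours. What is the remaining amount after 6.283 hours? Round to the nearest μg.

Number of half-lives: n = 6.283/1.728 ≈ 3.636.
Remaining = 611.8 × (1/2)^3.636 = 611.8 × 0.080437 ≈ 49.211 μg.

49 μg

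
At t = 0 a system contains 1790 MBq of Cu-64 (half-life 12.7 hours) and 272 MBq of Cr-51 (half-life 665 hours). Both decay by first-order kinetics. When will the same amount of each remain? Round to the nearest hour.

Set 1790·(1/2)^(t/12.7) = 272·(1/2)^(t/665).
Taking log₂: log₂(1790/272) = t·(1/12.7 − 1/665).
log₂(6.5809) = 2.7183; 1/12.7 − 1/665 = 0.077236.
t = 2.7183 / 0.077236 ≈ 35.194 hours.

35 hours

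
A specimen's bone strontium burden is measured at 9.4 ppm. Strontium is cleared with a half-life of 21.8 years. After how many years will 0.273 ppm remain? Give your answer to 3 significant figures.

Fraction remaining = 0.273/9.4 ≈ 0.029043.
n = log₂(9.4/0.273) = ln(34.432)/ln 2 ≈ 5.1057 half-lives.
t = n × t½ = 5.1057 × 21.8 ≈ 111.3 years.

111 years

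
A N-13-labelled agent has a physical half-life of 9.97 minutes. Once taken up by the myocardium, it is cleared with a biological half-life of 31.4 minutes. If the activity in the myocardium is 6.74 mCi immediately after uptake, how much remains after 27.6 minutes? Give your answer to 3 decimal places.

0.538 mCi

1/t_eff = 1/t_phys + 1/t_biol = 1/9.97 + 1/31.4 = 0.13215 per minute.
t_eff = 9.97 × 31.4 / (9.97 + 31.4) ≈ 7.5673 minutes.
Remaining = 6.74 × (1/2)^(27.6/7.5673) = 6.74 × (1/2)^3.6473 ≈ 0.53792 mCi.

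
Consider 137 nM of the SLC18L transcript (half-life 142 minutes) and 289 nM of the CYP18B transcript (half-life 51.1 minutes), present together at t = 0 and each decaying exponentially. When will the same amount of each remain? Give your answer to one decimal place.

Set 137·(1/2)^(t/142) = 289·(1/2)^(t/51.1).
Taking log₂: log₂(137/289) = t·(1/142 − 1/51.1).
log₂(0.47405) = -1.0769; 1/142 − 1/51.1 = -0.012527.
t = -1.0769 / -0.012527 ≈ 85.964 minutes.

86.0 minutes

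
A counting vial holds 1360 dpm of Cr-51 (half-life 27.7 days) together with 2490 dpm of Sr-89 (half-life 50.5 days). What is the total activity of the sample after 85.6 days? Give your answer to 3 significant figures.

929 dpm

Cr-51: 1360 × (1/2)^(85.6/27.7) = 1360 × (1/2)^3.0903 ≈ 159.69 dpm.
Sr-89: 2490 × (1/2)^(85.6/50.5) = 2490 × (1/2)^1.695 ≈ 769.02 dpm.
Total = 159.69 + 769.02 ≈ 928.71 dpm.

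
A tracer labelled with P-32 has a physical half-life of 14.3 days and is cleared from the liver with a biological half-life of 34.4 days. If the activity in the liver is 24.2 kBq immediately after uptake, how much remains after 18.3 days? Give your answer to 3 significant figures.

1/t_eff = 1/t_phys + 1/t_biol = 1/14.3 + 1/34.4 = 0.099 per day.
t_eff = 14.3 × 34.4 / (14.3 + 34.4) ≈ 10.101 days.
Remaining = 24.2 × (1/2)^(18.3/10.101) = 24.2 × (1/2)^1.8117 ≈ 6.8935 kBq.

6.89 kBq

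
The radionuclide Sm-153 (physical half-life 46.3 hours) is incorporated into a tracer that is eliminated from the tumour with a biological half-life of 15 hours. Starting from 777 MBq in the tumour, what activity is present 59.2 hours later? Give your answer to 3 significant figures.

20.8 MBq

1/t_eff = 1/t_phys + 1/t_biol = 1/46.3 + 1/15 = 0.088265 per hour.
t_eff = 46.3 × 15 / (46.3 + 15) ≈ 11.33 hours.
Remaining = 777 × (1/2)^(59.2/11.33) = 777 × (1/2)^5.2253 ≈ 20.771 MBq.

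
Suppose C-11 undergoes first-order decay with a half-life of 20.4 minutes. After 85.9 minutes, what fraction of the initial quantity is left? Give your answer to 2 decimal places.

0.05

n = 85.9/20.4 ≈ 4.2108 half-lives.
Fraction remaining = (1/2)^4.2108 ≈ 0.054004.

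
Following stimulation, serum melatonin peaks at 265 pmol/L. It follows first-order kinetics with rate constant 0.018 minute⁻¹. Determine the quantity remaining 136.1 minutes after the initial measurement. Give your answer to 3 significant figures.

22.9 pmol/L

t½ = ln 2 / λ = 0.69315 / 0.018 ≈ 38.508 minutes.
Number of half-lives: n = 136.1/38.508 ≈ 3.5343.
Remaining = 265 × (1/2)^3.5343 = 265 × 0.086311 ≈ 22.872 pmol/L.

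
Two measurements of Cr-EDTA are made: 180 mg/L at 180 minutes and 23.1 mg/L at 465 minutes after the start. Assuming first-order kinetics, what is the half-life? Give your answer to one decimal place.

Over Δt = 465 − 180 = 285 minutes, the level fell by a factor of 180/23.1 ≈ 7.7922.
n = log₂(7.7922) ≈ 2.962 half-lives, so t½ = 285/2.962 ≈ 96.218 minutes.

96.2 minutes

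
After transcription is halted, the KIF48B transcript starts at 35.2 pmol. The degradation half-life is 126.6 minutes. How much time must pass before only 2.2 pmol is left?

506.4 minutes

2.2/35.2 = 1/16, so 4 half-lives have elapsed.
t = 4 × 126.6 = 506.4 minutes.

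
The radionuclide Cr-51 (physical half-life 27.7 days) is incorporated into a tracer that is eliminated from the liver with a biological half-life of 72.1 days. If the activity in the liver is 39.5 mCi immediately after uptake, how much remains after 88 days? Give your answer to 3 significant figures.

1.87 mCi

1/t_eff = 1/t_phys + 1/t_biol = 1/27.7 + 1/72.1 = 0.049971 per day.
t_eff = 27.7 × 72.1 / (27.7 + 72.1) ≈ 20.012 days.
Remaining = 39.5 × (1/2)^(88/20.012) = 39.5 × (1/2)^4.3974 ≈ 1.8743 mCi.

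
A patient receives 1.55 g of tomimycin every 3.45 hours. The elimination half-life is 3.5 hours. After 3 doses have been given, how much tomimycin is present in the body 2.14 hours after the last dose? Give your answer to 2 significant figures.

The 3 doses were given 9.04, 5.59, 2.14 hours ago.
Total = 1.55·(1/2)^(9.04/3.5) + 1.55·(1/2)^(5.59/3.5) + 1.55·(1/2)^(2.14/3.5)
      = 0.25871 + 0.51232 + 1.0145 ≈ 1.7856 g.

1.8 g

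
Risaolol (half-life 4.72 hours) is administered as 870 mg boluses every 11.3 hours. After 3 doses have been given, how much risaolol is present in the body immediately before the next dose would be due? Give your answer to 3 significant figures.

203 mg

The 3 doses were given 33.9, 22.6, 11.3 hours ago.
Total = 870·(1/2)^(33.9/4.72) + 870·(1/2)^(22.6/4.72) + 870·(1/2)^(11.3/4.72)
      = 5.9905 + 31.488 + 165.51 ≈ 202.99 mg.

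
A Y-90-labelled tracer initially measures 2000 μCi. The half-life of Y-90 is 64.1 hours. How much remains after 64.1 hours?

Elapsed time is 1 half-life (64.1/64.1).
Each half-life halves the amount: 2000 × (1/2)^1 = 2000/2 = 1000 μCi.

1000 μCi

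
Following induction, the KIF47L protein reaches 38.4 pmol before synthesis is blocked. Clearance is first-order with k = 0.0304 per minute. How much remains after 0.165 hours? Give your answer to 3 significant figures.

28.4 pmol

t½ = ln 2 / k = 0.69315 / 0.0304 ≈ 22.801 minutes.
Convert the elapsed time: 0.165 hours = 9.9 minutes.
Number of half-lives: n = 9.9/22.801 ≈ 0.43419.
Remaining = 38.4 × (1/2)^0.43419 = 38.4 × 0.74011 ≈ 28.42 pmol.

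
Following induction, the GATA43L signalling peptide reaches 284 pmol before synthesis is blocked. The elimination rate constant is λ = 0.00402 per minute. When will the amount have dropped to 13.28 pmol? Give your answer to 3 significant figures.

t½ = ln 2 / λ = 0.69315 / 0.00402 ≈ 172.42 minutes.
Fraction remaining = 13.28/284 ≈ 0.046761.
n = log₂(284/13.28) = ln(21.386)/ln 2 ≈ 4.4186 half-lives.
t = n × t½ = 4.4186 × 172.42 ≈ 761.87 minutes.

762 minutes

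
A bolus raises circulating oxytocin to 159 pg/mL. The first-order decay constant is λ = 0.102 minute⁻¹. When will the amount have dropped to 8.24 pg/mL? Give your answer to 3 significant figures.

29.0 minutes

t½ = ln 2 / λ = 0.69315 / 0.102 ≈ 6.7956 minutes.
Fraction remaining = 8.24/159 ≈ 0.051824.
n = log₂(159/8.24) = ln(19.296)/ln 2 ≈ 4.2702 half-lives.
t = n × t½ = 4.2702 × 6.7956 ≈ 29.019 minutes.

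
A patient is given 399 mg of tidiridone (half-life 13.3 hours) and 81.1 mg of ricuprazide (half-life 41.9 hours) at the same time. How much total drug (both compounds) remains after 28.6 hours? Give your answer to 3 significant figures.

140 mg

tidiridone: 399 × (1/2)^(28.6/13.3) = 399 × (1/2)^2.1504 ≈ 89.876 mg.
ricuprazide: 81.1 × (1/2)^(28.6/41.9) = 81.1 × (1/2)^0.68258 ≈ 50.529 mg.
Total = 89.876 + 50.529 ≈ 140.41 mg.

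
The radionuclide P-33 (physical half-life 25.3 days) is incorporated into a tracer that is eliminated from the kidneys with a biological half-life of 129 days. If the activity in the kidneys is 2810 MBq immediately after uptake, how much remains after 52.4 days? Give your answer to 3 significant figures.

505 MBq

1/t_eff = 1/t_phys + 1/t_biol = 1/25.3 + 1/129 = 0.047278 per day.
t_eff = 25.3 × 129 / (25.3 + 129) ≈ 21.152 days.
Remaining = 2810 × (1/2)^(52.4/21.152) = 2810 × (1/2)^2.4773 ≈ 504.6 MBq.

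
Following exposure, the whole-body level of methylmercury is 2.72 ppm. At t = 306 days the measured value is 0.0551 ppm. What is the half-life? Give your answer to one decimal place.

54.4 days

A/A₀ = 0.0551/2.72 ≈ 0.020257.
n = log₂(49.365) ≈ 5.6254 half-lives elapsed in 306 days.
t½ = 306/5.6254 ≈ 54.396 days.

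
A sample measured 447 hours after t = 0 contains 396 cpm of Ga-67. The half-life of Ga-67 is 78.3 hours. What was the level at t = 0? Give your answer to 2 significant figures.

21000 cpm

Number of half-lives elapsed: n = 447/78.3 ≈ 5.7088.
A₀ = A × 2^n = 396 × 2^5.7088 = 396 × 52.303 ≈ 20712 cpm.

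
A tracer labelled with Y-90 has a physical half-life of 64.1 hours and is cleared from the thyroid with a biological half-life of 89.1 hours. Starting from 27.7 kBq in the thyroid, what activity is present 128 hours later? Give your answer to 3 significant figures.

1/t_eff = 1/t_phys + 1/t_biol = 1/64.1 + 1/89.1 = 0.026824 per hour.
t_eff = 64.1 × 89.1 / (64.1 + 89.1) ≈ 37.28 hours.
Remaining = 27.7 × (1/2)^(128/37.28) = 27.7 × (1/2)^3.4335 ≈ 2.5639 kBq.

2.56 kBq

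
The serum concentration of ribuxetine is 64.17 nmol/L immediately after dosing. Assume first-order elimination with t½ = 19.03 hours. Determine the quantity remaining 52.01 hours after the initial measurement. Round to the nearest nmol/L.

10 nmol/L

Number of half-lives: n = 52.01/19.03 ≈ 2.7331.
Remaining = 64.17 × (1/2)^2.7331 = 64.17 × 0.15041 ≈ 9.6516 nmol/L.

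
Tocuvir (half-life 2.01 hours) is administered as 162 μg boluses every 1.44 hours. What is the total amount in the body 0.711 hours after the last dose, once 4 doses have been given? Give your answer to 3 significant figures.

279 μg

The 4 doses were given 5.031, 3.591, 2.151, 0.711 hours ago.
Total = 162·(1/2)^(5.031/2.01) + 162·(1/2)^(3.591/2.01) + 162·(1/2)^(2.151/2.01) + 162·(1/2)^(0.711/2.01)
      = 28.579 + 46.957 + 77.156 + 126.77 ≈ 279.47 μg.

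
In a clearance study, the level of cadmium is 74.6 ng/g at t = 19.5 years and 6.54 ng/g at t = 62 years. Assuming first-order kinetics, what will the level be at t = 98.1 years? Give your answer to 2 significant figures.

0.83 ng/g

Over Δt = 62 − 19.5 = 42.5 years, the level fell by a factor of 74.6/6.54 ≈ 11.407.
n = log₂(11.407) ≈ 3.5118 half-lives, so t½ = 42.5/3.5118 ≈ 12.102 years.
From t = 62 to t = 98.1: 6.54 × (1/2)^((98.1−62)/12.102) ≈ 0.8272 ng/g.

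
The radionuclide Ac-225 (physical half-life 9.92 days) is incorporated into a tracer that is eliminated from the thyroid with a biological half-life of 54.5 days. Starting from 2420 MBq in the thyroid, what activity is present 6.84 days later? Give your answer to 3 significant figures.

1380 MBq

1/t_eff = 1/t_phys + 1/t_biol = 1/9.92 + 1/54.5 = 0.11916 per day.
t_eff = 9.92 × 54.5 / (9.92 + 54.5) ≈ 8.3924 days.
Remaining = 2420 × (1/2)^(6.84/8.3924) = 2420 × (1/2)^0.81502 ≈ 1375.5 MBq.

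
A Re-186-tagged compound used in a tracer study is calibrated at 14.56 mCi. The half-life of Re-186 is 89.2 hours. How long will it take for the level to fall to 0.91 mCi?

356.8 hours

0.91/14.56 = 1/16, so 4 half-lives have elapsed.
t = 4 × 89.2 = 356.8 hours.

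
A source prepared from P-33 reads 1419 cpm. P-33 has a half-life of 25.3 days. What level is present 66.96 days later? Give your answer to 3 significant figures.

Number of half-lives: n = 66.96/25.3 ≈ 2.6466.
Remaining = 1419 × (1/2)^2.6466 = 1419 × 0.15969 ≈ 226.6 cpm.

227 cpm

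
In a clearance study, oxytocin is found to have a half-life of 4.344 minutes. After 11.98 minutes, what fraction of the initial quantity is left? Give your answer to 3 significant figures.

n = 11.98/4.344 ≈ 2.7578 half-lives.
Fraction remaining = (1/2)^2.7578 ≈ 0.14785.

0.148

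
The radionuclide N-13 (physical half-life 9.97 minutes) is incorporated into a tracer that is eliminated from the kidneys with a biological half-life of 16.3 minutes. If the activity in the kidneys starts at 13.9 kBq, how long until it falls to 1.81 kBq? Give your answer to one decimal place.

1/t_eff = 1/t_phys + 1/t_biol = 1/9.97 + 1/16.3 = 0.16165 per minute.
t_eff = 9.97 × 16.3 / (9.97 + 16.3) ≈ 6.1862 minutes.
n = log₂(13.9/1.81) ≈ 2.941; t = 2.941 × 6.1862 ≈ 18.194 minutes.

18.2 minutes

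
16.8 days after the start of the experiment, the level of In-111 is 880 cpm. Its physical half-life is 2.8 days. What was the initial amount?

56320 cpm

Number of half-lives elapsed: n = 16.8/2.8 ≈ 6.
A₀ = A × 2^n = 880 × 2^6 = 880 × 64 ≈ 56320 cpm.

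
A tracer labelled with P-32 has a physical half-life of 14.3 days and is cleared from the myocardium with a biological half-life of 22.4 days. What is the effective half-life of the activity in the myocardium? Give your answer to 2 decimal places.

8.73 days

1/t_eff = 1/t_phys + 1/t_biol = 1/14.3 + 1/22.4 = 0.11457 per day.
t_eff = 14.3 × 22.4 / (14.3 + 22.4) ≈ 8.7281 days.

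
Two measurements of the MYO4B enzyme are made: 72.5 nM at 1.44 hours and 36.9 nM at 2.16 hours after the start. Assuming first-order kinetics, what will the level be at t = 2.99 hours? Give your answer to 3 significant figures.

Over Δt = 2.16 − 1.44 = 0.72 hours, the level fell by a factor of 72.5/36.9 ≈ 1.9648.
n = log₂(1.9648) ≈ 0.97436 half-lives, so t½ = 0.72/0.97436 ≈ 0.73895 hours.
From t = 2.16 to t = 2.99: 36.9 × (1/2)^((2.99−2.16)/0.73895) ≈ 16.94 nM.

16.9 nM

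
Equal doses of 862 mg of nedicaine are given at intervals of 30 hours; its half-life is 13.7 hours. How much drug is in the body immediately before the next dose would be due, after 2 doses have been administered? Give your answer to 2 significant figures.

230 mg

The 2 doses were given 60, 30 hours ago.
Total = 862·(1/2)^(60/13.7) + 862·(1/2)^(30/13.7)
      = 41.412 + 188.94 ≈ 230.35 mg.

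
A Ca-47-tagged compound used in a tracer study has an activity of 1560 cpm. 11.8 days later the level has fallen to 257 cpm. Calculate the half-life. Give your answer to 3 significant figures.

A/A₀ = 257/1560 ≈ 0.16474.
n = log₂(6.07) ≈ 2.6017 half-lives elapsed in 11.8 days.
t½ = 11.8/2.6017 ≈ 4.5355 days.

4.54 days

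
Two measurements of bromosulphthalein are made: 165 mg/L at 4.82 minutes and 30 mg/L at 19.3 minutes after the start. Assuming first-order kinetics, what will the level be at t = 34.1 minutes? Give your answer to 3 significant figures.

5.25 mg/L

Over Δt = 19.3 − 4.82 = 14.48 minutes, the level fell by a factor of 165/30 ≈ 5.5.
n = log₂(5.5) ≈ 2.4594 half-lives, so t½ = 14.48/2.4594 ≈ 5.8875 minutes.
From t = 19.3 to t = 34.1: 30 × (1/2)^((34.1−19.3)/5.8875) ≈ 5.2529 mg/L.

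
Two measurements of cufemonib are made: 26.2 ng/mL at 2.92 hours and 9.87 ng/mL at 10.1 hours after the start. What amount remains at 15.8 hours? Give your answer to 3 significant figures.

4.55 ng/mL

Over Δt = 10.1 − 2.92 = 7.18 hours, the level fell by a factor of 26.2/9.87 ≈ 2.6545.
n = log₂(2.6545) ≈ 1.4084 half-lives, so t½ = 7.18/1.4084 ≈ 5.0978 hours.
From t = 10.1 to t = 15.8: 9.87 × (1/2)^((15.8−10.1)/5.0978) ≈ 4.547 ng/mL.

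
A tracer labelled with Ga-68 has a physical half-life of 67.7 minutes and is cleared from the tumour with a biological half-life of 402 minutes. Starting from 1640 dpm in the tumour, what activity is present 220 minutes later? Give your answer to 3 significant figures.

118 dpm

1/t_eff = 1/t_phys + 1/t_biol = 1/67.7 + 1/402 = 0.017259 per minute.
t_eff = 67.7 × 402 / (67.7 + 402) ≈ 57.942 minutes.
Remaining = 1640 × (1/2)^(220/57.942) = 1640 × (1/2)^3.7969 ≈ 118 dpm.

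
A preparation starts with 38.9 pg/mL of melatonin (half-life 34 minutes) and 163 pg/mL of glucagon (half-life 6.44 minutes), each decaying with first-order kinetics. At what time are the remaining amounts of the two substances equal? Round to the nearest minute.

Set 38.9·(1/2)^(t/34) = 163·(1/2)^(t/6.44).
Taking log₂: log₂(38.9/163) = t·(1/34 − 1/6.44).
log₂(0.23865) = -2.067; 1/34 − 1/6.44 = -0.12587.
t = -2.067 / -0.12587 ≈ 16.422 minutes.

16 minutes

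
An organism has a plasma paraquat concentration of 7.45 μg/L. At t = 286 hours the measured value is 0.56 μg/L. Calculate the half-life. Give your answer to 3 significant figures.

76.6 hours

A/A₀ = 0.56/7.45 ≈ 0.075168.
n = log₂(13.304) ≈ 3.7337 half-lives elapsed in 286 hours.
t½ = 286/3.7337 ≈ 76.599 hours.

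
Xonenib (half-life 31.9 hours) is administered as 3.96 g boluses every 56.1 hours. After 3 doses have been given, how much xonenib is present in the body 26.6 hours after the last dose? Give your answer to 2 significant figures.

The 3 doses were given 138.8, 82.7, 26.6 hours ago.
Total = 3.96·(1/2)^(138.8/31.9) + 3.96·(1/2)^(82.7/31.9) + 3.96·(1/2)^(26.6/31.9)
      = 0.19404 + 0.65657 + 2.2217 ≈ 3.0723 g.

3.1 g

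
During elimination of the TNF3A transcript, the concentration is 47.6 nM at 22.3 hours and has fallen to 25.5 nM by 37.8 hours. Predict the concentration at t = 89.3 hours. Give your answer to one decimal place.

3.2 nM

Over Δt = 37.8 − 22.3 = 15.5 hours, the level fell by a factor of 47.6/25.5 ≈ 1.8667.
n = log₂(1.8667) ≈ 0.90046 half-lives, so t½ = 15.5/0.90046 ≈ 17.213 hours.
From t = 37.8 to t = 89.3: 25.5 × (1/2)^((89.3−37.8)/17.213) ≈ 3.2055 nM.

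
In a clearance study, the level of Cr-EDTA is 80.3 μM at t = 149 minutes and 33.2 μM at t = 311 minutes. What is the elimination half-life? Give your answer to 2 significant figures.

130 minutes

Over Δt = 311 − 149 = 162 minutes, the level fell by a factor of 80.3/33.2 ≈ 2.4187.
n = log₂(2.4187) ≈ 1.2742 half-lives, so t½ = 162/1.2742 ≈ 127.14 minutes.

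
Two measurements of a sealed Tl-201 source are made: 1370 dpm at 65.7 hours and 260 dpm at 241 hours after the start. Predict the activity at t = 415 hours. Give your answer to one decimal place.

Over Δt = 241 − 65.7 = 175.3 hours, the level fell by a factor of 1370/260 ≈ 5.2692.
n = log₂(5.2692) ≈ 2.3976 half-lives, so t½ = 175.3/2.3976 ≈ 73.115 hours.
From t = 241 to t = 415: 260 × (1/2)^((415−241)/73.115) ≈ 49.955 dpm.

50.0 dpm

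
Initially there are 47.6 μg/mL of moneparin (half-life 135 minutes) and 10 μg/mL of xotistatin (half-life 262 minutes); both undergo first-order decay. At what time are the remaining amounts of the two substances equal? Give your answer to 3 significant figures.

Set 47.6·(1/2)^(t/135) = 10·(1/2)^(t/262).
Taking log₂: log₂(47.6/10) = t·(1/135 − 1/262).
log₂(4.76) = 2.251; 1/135 − 1/262 = 0.0035906.
t = 2.251 / 0.0035906 ≈ 626.9 minutes.

627 minutes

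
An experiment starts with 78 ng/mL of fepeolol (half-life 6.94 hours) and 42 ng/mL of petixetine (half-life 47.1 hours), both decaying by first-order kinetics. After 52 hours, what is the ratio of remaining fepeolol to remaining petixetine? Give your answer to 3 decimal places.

fepeolol: 78 × (1/2)^(52/6.94) = 78 × (1/2)^7.4928 ≈ 0.43305 ng/mL.
petixetine: 42 × (1/2)^(52/47.1) = 42 × (1/2)^1.104 ≈ 19.539 ng/mL.
Ratio ≈ 0.43305 / 19.539 ≈ 0.022163.

0.022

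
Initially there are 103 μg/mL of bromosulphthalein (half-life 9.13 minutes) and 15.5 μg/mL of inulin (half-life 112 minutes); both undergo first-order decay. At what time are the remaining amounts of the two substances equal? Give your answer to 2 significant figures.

Set 103·(1/2)^(t/9.13) = 15.5·(1/2)^(t/112).
Taking log₂: log₂(103/15.5) = t·(1/9.13 − 1/112).
log₂(6.6452) = 2.7323; 1/9.13 − 1/112 = 0.1006.
t = 2.7323 / 0.1006 ≈ 27.16 minutes.

27 minutes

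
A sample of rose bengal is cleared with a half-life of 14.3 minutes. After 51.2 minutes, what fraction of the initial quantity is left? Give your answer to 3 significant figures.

0.0836

n = 51.2/14.3 ≈ 3.5804 half-lives.
Fraction remaining = (1/2)^3.5804 ≈ 0.083596.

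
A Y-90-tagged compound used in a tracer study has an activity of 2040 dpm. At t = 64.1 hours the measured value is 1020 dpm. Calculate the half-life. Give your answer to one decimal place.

A/A₀ = 1020/2040 ≈ 0.5.
n = log₂(2) ≈ 1 half-life elapsed in 64.1 hours.
t½ = 64.1/1 ≈ 64.1 hours.

64.1 hours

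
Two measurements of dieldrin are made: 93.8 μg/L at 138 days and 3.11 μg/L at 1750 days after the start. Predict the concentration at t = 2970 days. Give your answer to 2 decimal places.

0.24 μg/L

Over Δt = 1750 − 138 = 1612 days, the level fell by a factor of 93.8/3.11 ≈ 30.161.
n = log₂(30.161) ≈ 4.9146 half-lives, so t½ = 1612/4.9146 ≈ 328 days.
From t = 1750 to t = 2970: 3.11 × (1/2)^((2970−1750)/328) ≈ 0.23609 μg/L.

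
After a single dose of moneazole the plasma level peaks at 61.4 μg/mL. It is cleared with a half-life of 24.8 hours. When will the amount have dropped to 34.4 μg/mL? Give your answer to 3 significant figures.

20.7 hours

Fraction remaining = 34.4/61.4 ≈ 0.56026.
n = log₂(61.4/34.4) = ln(1.7849)/ln 2 ≈ 0.83583 half-lives.
t = n × t½ = 0.83583 × 24.8 ≈ 20.729 hours.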